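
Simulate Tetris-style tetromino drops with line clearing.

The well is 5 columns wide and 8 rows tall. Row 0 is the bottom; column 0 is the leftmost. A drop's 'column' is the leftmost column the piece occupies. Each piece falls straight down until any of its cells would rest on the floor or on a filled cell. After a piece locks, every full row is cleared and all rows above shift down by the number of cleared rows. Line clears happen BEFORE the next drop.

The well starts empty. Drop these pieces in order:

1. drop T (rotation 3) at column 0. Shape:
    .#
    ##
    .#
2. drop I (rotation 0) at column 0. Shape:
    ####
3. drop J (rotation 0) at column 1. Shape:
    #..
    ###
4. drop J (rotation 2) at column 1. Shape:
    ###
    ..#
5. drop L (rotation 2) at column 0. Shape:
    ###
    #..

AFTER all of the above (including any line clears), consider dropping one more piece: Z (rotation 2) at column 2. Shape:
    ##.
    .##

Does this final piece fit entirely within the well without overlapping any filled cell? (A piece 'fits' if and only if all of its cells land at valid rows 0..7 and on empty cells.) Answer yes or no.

Drop 1: T rot3 at col 0 lands with bottom-row=0; cleared 0 line(s) (total 0); column heights now [2 3 0 0 0], max=3
Drop 2: I rot0 at col 0 lands with bottom-row=3; cleared 0 line(s) (total 0); column heights now [4 4 4 4 0], max=4
Drop 3: J rot0 at col 1 lands with bottom-row=4; cleared 0 line(s) (total 0); column heights now [4 6 5 5 0], max=6
Drop 4: J rot2 at col 1 lands with bottom-row=5; cleared 0 line(s) (total 0); column heights now [4 7 7 7 0], max=7
Drop 5: L rot2 at col 0 lands with bottom-row=6; cleared 0 line(s) (total 0); column heights now [8 8 8 7 0], max=8
Test piece Z rot2 at col 2 (width 3): heights before test = [8 8 8 7 0]; fits = False

Answer: no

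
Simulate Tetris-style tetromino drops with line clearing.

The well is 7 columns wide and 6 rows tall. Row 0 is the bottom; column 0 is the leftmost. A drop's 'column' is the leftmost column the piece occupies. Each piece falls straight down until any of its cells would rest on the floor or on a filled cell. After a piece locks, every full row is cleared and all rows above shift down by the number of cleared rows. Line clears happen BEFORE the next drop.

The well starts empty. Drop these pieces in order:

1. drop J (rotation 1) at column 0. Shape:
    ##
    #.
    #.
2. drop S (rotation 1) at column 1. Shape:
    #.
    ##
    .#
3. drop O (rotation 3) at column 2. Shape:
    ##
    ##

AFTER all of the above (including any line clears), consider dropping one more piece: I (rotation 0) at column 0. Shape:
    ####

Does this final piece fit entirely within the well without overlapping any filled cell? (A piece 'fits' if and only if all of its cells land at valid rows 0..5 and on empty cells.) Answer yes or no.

Drop 1: J rot1 at col 0 lands with bottom-row=0; cleared 0 line(s) (total 0); column heights now [3 3 0 0 0 0 0], max=3
Drop 2: S rot1 at col 1 lands with bottom-row=2; cleared 0 line(s) (total 0); column heights now [3 5 4 0 0 0 0], max=5
Drop 3: O rot3 at col 2 lands with bottom-row=4; cleared 0 line(s) (total 0); column heights now [3 5 6 6 0 0 0], max=6
Test piece I rot0 at col 0 (width 4): heights before test = [3 5 6 6 0 0 0]; fits = False

Answer: no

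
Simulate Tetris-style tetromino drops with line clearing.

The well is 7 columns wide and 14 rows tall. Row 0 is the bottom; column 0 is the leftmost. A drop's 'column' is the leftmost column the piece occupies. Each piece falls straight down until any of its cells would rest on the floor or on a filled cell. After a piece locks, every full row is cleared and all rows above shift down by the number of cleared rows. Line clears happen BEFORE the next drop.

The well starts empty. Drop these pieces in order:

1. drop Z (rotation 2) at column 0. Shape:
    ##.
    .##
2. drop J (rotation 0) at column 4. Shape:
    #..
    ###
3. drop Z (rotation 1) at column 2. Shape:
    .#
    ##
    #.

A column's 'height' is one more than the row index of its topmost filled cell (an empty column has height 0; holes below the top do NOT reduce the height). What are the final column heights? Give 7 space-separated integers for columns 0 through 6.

Drop 1: Z rot2 at col 0 lands with bottom-row=0; cleared 0 line(s) (total 0); column heights now [2 2 1 0 0 0 0], max=2
Drop 2: J rot0 at col 4 lands with bottom-row=0; cleared 0 line(s) (total 0); column heights now [2 2 1 0 2 1 1], max=2
Drop 3: Z rot1 at col 2 lands with bottom-row=1; cleared 0 line(s) (total 0); column heights now [2 2 3 4 2 1 1], max=4

Answer: 2 2 3 4 2 1 1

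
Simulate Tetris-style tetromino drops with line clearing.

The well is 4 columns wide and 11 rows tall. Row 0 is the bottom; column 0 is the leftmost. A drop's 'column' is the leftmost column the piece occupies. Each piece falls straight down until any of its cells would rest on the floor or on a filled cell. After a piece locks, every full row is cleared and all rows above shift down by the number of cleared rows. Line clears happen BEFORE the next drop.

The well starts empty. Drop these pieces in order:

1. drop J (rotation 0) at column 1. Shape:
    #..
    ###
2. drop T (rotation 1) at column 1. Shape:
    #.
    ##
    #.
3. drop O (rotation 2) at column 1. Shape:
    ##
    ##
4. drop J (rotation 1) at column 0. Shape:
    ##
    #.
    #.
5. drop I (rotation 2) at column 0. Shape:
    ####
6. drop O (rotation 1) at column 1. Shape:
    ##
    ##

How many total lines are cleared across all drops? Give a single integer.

Answer: 1

Derivation:
Drop 1: J rot0 at col 1 lands with bottom-row=0; cleared 0 line(s) (total 0); column heights now [0 2 1 1], max=2
Drop 2: T rot1 at col 1 lands with bottom-row=2; cleared 0 line(s) (total 0); column heights now [0 5 4 1], max=5
Drop 3: O rot2 at col 1 lands with bottom-row=5; cleared 0 line(s) (total 0); column heights now [0 7 7 1], max=7
Drop 4: J rot1 at col 0 lands with bottom-row=5; cleared 0 line(s) (total 0); column heights now [8 8 7 1], max=8
Drop 5: I rot2 at col 0 lands with bottom-row=8; cleared 1 line(s) (total 1); column heights now [8 8 7 1], max=8
Drop 6: O rot1 at col 1 lands with bottom-row=8; cleared 0 line(s) (total 1); column heights now [8 10 10 1], max=10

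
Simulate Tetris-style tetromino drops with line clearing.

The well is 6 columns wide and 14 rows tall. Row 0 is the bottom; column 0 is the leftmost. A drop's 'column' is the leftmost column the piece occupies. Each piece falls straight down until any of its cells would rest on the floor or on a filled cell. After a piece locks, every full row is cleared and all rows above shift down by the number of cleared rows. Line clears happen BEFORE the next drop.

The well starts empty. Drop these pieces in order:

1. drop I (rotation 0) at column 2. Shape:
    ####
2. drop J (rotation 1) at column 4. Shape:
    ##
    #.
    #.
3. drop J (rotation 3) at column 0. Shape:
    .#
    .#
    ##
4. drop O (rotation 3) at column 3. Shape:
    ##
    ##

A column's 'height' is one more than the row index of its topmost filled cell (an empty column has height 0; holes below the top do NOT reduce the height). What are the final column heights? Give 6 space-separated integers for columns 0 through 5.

Drop 1: I rot0 at col 2 lands with bottom-row=0; cleared 0 line(s) (total 0); column heights now [0 0 1 1 1 1], max=1
Drop 2: J rot1 at col 4 lands with bottom-row=1; cleared 0 line(s) (total 0); column heights now [0 0 1 1 4 4], max=4
Drop 3: J rot3 at col 0 lands with bottom-row=0; cleared 1 line(s) (total 1); column heights now [0 2 0 0 3 3], max=3
Drop 4: O rot3 at col 3 lands with bottom-row=3; cleared 0 line(s) (total 1); column heights now [0 2 0 5 5 3], max=5

Answer: 0 2 0 5 5 3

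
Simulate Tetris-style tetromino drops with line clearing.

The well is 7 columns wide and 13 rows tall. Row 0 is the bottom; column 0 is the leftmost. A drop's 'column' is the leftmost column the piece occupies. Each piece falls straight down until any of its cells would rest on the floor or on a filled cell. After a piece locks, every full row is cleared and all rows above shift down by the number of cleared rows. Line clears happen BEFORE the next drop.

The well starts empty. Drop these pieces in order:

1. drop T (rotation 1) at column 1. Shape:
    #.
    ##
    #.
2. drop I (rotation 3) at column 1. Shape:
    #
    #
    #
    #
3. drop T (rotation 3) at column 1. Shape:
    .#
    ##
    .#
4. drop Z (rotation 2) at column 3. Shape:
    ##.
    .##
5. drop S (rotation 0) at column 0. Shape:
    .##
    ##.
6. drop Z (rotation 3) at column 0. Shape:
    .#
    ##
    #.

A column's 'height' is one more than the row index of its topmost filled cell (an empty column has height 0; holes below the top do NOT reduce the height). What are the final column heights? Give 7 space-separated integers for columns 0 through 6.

Drop 1: T rot1 at col 1 lands with bottom-row=0; cleared 0 line(s) (total 0); column heights now [0 3 2 0 0 0 0], max=3
Drop 2: I rot3 at col 1 lands with bottom-row=3; cleared 0 line(s) (total 0); column heights now [0 7 2 0 0 0 0], max=7
Drop 3: T rot3 at col 1 lands with bottom-row=6; cleared 0 line(s) (total 0); column heights now [0 8 9 0 0 0 0], max=9
Drop 4: Z rot2 at col 3 lands with bottom-row=0; cleared 0 line(s) (total 0); column heights now [0 8 9 2 2 1 0], max=9
Drop 5: S rot0 at col 0 lands with bottom-row=8; cleared 0 line(s) (total 0); column heights now [9 10 10 2 2 1 0], max=10
Drop 6: Z rot3 at col 0 lands with bottom-row=9; cleared 0 line(s) (total 0); column heights now [11 12 10 2 2 1 0], max=12

Answer: 11 12 10 2 2 1 0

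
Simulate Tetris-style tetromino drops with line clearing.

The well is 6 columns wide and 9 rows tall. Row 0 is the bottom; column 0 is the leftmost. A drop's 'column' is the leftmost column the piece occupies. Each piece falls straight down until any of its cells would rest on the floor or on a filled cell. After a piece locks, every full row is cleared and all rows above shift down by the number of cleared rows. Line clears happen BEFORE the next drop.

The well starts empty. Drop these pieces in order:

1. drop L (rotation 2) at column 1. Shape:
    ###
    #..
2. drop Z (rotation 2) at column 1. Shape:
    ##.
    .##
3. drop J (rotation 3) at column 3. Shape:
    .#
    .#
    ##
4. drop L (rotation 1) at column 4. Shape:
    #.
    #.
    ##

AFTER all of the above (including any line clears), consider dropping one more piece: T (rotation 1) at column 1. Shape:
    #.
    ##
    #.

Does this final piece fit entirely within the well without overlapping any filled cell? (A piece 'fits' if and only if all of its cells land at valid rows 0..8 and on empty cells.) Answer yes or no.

Drop 1: L rot2 at col 1 lands with bottom-row=0; cleared 0 line(s) (total 0); column heights now [0 2 2 2 0 0], max=2
Drop 2: Z rot2 at col 1 lands with bottom-row=2; cleared 0 line(s) (total 0); column heights now [0 4 4 3 0 0], max=4
Drop 3: J rot3 at col 3 lands with bottom-row=3; cleared 0 line(s) (total 0); column heights now [0 4 4 4 6 0], max=6
Drop 4: L rot1 at col 4 lands with bottom-row=6; cleared 0 line(s) (total 0); column heights now [0 4 4 4 9 7], max=9
Test piece T rot1 at col 1 (width 2): heights before test = [0 4 4 4 9 7]; fits = True

Answer: yes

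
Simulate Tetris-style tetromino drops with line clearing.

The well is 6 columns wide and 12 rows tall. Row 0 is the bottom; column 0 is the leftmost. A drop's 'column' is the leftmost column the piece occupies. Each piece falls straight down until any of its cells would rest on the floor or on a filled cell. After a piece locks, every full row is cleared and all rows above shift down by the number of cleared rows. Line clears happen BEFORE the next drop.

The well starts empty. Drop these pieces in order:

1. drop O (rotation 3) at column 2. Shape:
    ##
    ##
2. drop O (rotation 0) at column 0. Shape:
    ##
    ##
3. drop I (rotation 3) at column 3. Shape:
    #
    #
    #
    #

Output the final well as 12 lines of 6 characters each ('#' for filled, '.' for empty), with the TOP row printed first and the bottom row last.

Answer: ......
......
......
......
......
......
...#..
...#..
...#..
...#..
####..
####..

Derivation:
Drop 1: O rot3 at col 2 lands with bottom-row=0; cleared 0 line(s) (total 0); column heights now [0 0 2 2 0 0], max=2
Drop 2: O rot0 at col 0 lands with bottom-row=0; cleared 0 line(s) (total 0); column heights now [2 2 2 2 0 0], max=2
Drop 3: I rot3 at col 3 lands with bottom-row=2; cleared 0 line(s) (total 0); column heights now [2 2 2 6 0 0], max=6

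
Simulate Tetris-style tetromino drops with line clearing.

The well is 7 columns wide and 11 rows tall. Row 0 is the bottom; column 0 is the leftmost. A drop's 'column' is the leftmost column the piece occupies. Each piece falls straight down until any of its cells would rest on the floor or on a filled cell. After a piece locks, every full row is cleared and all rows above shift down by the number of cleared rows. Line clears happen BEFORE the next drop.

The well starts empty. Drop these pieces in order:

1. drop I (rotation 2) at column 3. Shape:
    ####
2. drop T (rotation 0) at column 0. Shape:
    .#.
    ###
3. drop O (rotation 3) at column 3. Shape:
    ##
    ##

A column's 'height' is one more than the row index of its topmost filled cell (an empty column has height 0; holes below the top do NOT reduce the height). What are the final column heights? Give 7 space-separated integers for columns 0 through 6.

Drop 1: I rot2 at col 3 lands with bottom-row=0; cleared 0 line(s) (total 0); column heights now [0 0 0 1 1 1 1], max=1
Drop 2: T rot0 at col 0 lands with bottom-row=0; cleared 1 line(s) (total 1); column heights now [0 1 0 0 0 0 0], max=1
Drop 3: O rot3 at col 3 lands with bottom-row=0; cleared 0 line(s) (total 1); column heights now [0 1 0 2 2 0 0], max=2

Answer: 0 1 0 2 2 0 0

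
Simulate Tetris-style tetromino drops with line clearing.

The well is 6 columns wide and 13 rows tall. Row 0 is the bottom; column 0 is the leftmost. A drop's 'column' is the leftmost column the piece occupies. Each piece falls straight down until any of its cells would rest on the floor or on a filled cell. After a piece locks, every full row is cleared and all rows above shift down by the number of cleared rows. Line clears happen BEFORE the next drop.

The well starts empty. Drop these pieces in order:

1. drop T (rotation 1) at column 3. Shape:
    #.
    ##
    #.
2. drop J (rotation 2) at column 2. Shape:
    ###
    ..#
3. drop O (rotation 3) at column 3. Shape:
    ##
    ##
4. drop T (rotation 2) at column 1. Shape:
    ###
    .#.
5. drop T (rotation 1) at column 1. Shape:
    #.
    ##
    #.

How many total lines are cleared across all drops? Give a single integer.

Drop 1: T rot1 at col 3 lands with bottom-row=0; cleared 0 line(s) (total 0); column heights now [0 0 0 3 2 0], max=3
Drop 2: J rot2 at col 2 lands with bottom-row=2; cleared 0 line(s) (total 0); column heights now [0 0 4 4 4 0], max=4
Drop 3: O rot3 at col 3 lands with bottom-row=4; cleared 0 line(s) (total 0); column heights now [0 0 4 6 6 0], max=6
Drop 4: T rot2 at col 1 lands with bottom-row=5; cleared 0 line(s) (total 0); column heights now [0 7 7 7 6 0], max=7
Drop 5: T rot1 at col 1 lands with bottom-row=7; cleared 0 line(s) (total 0); column heights now [0 10 9 7 6 0], max=10

Answer: 0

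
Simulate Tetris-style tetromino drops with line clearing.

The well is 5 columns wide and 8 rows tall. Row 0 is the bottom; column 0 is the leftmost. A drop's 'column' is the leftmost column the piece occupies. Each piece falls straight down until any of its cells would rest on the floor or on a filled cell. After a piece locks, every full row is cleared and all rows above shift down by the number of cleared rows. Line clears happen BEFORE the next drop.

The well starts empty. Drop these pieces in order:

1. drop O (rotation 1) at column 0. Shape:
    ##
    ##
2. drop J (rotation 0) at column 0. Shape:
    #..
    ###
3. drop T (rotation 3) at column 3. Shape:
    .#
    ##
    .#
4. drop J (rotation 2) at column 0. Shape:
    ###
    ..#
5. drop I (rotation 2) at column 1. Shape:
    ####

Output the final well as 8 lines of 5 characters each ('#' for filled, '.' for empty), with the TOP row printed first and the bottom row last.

Drop 1: O rot1 at col 0 lands with bottom-row=0; cleared 0 line(s) (total 0); column heights now [2 2 0 0 0], max=2
Drop 2: J rot0 at col 0 lands with bottom-row=2; cleared 0 line(s) (total 0); column heights now [4 3 3 0 0], max=4
Drop 3: T rot3 at col 3 lands with bottom-row=0; cleared 0 line(s) (total 0); column heights now [4 3 3 2 3], max=4
Drop 4: J rot2 at col 0 lands with bottom-row=3; cleared 0 line(s) (total 0); column heights now [5 5 5 2 3], max=5
Drop 5: I rot2 at col 1 lands with bottom-row=5; cleared 0 line(s) (total 0); column heights now [5 6 6 6 6], max=6

Answer: .....
.....
.####
###..
#.#..
###.#
##.##
##..#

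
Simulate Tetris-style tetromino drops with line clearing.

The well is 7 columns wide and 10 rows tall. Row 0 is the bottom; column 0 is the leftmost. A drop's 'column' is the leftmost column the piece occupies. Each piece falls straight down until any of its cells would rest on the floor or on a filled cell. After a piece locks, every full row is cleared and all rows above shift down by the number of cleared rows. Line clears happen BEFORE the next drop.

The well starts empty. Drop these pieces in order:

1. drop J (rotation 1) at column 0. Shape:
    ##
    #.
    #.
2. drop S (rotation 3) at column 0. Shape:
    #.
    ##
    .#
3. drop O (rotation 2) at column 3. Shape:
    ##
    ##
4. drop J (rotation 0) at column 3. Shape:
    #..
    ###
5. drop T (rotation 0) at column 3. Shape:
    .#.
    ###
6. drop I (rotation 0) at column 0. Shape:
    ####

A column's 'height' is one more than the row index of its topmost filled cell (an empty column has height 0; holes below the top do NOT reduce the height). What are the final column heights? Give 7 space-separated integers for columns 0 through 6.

Answer: 7 7 7 7 6 5 0

Derivation:
Drop 1: J rot1 at col 0 lands with bottom-row=0; cleared 0 line(s) (total 0); column heights now [3 3 0 0 0 0 0], max=3
Drop 2: S rot3 at col 0 lands with bottom-row=3; cleared 0 line(s) (total 0); column heights now [6 5 0 0 0 0 0], max=6
Drop 3: O rot2 at col 3 lands with bottom-row=0; cleared 0 line(s) (total 0); column heights now [6 5 0 2 2 0 0], max=6
Drop 4: J rot0 at col 3 lands with bottom-row=2; cleared 0 line(s) (total 0); column heights now [6 5 0 4 3 3 0], max=6
Drop 5: T rot0 at col 3 lands with bottom-row=4; cleared 0 line(s) (total 0); column heights now [6 5 0 5 6 5 0], max=6
Drop 6: I rot0 at col 0 lands with bottom-row=6; cleared 0 line(s) (total 0); column heights now [7 7 7 7 6 5 0], max=7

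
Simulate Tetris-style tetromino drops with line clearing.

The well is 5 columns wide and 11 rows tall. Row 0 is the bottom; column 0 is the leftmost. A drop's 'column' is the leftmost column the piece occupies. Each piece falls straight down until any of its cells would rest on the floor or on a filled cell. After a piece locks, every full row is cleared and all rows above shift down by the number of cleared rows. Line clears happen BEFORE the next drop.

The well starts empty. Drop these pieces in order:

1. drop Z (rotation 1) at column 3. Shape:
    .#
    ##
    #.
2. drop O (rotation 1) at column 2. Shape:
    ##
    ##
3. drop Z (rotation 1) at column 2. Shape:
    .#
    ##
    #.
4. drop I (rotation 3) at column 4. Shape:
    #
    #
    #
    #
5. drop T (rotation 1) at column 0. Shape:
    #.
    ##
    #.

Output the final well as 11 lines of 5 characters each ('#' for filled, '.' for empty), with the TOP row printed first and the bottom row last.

Answer: .....
.....
.....
.....
...##
..###
..#.#
..###
#.###
##.##
#..#.

Derivation:
Drop 1: Z rot1 at col 3 lands with bottom-row=0; cleared 0 line(s) (total 0); column heights now [0 0 0 2 3], max=3
Drop 2: O rot1 at col 2 lands with bottom-row=2; cleared 0 line(s) (total 0); column heights now [0 0 4 4 3], max=4
Drop 3: Z rot1 at col 2 lands with bottom-row=4; cleared 0 line(s) (total 0); column heights now [0 0 6 7 3], max=7
Drop 4: I rot3 at col 4 lands with bottom-row=3; cleared 0 line(s) (total 0); column heights now [0 0 6 7 7], max=7
Drop 5: T rot1 at col 0 lands with bottom-row=0; cleared 0 line(s) (total 0); column heights now [3 2 6 7 7], max=7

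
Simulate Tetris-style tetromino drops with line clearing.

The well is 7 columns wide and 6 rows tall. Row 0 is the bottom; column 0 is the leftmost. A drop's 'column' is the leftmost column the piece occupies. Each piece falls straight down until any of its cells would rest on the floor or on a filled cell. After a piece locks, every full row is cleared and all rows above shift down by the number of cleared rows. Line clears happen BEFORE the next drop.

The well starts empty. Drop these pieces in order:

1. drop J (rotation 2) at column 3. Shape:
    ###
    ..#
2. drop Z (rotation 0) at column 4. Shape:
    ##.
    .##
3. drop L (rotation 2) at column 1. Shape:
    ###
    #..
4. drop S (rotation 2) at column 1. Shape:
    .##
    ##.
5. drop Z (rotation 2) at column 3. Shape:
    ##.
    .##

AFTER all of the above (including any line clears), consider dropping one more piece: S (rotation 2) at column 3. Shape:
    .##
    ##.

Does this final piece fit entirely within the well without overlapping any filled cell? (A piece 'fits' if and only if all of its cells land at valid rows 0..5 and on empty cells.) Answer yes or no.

Drop 1: J rot2 at col 3 lands with bottom-row=0; cleared 0 line(s) (total 0); column heights now [0 0 0 2 2 2 0], max=2
Drop 2: Z rot0 at col 4 lands with bottom-row=2; cleared 0 line(s) (total 0); column heights now [0 0 0 2 4 4 3], max=4
Drop 3: L rot2 at col 1 lands with bottom-row=1; cleared 0 line(s) (total 0); column heights now [0 3 3 3 4 4 3], max=4
Drop 4: S rot2 at col 1 lands with bottom-row=3; cleared 0 line(s) (total 0); column heights now [0 4 5 5 4 4 3], max=5
Drop 5: Z rot2 at col 3 lands with bottom-row=4; cleared 0 line(s) (total 0); column heights now [0 4 5 6 6 5 3], max=6
Test piece S rot2 at col 3 (width 3): heights before test = [0 4 5 6 6 5 3]; fits = False

Answer: no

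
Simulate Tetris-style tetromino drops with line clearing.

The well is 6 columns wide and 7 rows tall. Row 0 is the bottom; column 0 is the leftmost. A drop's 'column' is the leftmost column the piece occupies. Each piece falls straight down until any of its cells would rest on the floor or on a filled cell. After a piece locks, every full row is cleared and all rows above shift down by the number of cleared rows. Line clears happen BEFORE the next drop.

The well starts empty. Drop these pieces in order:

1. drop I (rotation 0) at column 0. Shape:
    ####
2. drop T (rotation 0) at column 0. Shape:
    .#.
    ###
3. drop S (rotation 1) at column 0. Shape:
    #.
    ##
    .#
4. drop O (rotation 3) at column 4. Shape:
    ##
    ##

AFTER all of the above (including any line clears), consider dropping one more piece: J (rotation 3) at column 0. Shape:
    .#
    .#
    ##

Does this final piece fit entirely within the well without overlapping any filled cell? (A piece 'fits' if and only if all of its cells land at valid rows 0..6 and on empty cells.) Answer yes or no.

Answer: no

Derivation:
Drop 1: I rot0 at col 0 lands with bottom-row=0; cleared 0 line(s) (total 0); column heights now [1 1 1 1 0 0], max=1
Drop 2: T rot0 at col 0 lands with bottom-row=1; cleared 0 line(s) (total 0); column heights now [2 3 2 1 0 0], max=3
Drop 3: S rot1 at col 0 lands with bottom-row=3; cleared 0 line(s) (total 0); column heights now [6 5 2 1 0 0], max=6
Drop 4: O rot3 at col 4 lands with bottom-row=0; cleared 1 line(s) (total 1); column heights now [5 4 1 0 1 1], max=5
Test piece J rot3 at col 0 (width 2): heights before test = [5 4 1 0 1 1]; fits = False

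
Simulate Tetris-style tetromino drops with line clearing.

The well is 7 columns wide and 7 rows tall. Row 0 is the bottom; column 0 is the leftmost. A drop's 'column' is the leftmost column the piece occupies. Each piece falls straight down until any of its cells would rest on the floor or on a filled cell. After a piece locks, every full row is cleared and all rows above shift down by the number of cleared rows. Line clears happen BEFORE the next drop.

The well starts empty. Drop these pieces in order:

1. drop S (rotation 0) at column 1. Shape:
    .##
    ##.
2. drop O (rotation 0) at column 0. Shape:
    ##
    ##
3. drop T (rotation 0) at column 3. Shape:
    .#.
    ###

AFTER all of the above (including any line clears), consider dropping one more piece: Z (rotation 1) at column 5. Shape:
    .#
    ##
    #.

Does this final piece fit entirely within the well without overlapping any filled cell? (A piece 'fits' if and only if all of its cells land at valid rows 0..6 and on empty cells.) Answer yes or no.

Drop 1: S rot0 at col 1 lands with bottom-row=0; cleared 0 line(s) (total 0); column heights now [0 1 2 2 0 0 0], max=2
Drop 2: O rot0 at col 0 lands with bottom-row=1; cleared 0 line(s) (total 0); column heights now [3 3 2 2 0 0 0], max=3
Drop 3: T rot0 at col 3 lands with bottom-row=2; cleared 0 line(s) (total 0); column heights now [3 3 2 3 4 3 0], max=4
Test piece Z rot1 at col 5 (width 2): heights before test = [3 3 2 3 4 3 0]; fits = True

Answer: yes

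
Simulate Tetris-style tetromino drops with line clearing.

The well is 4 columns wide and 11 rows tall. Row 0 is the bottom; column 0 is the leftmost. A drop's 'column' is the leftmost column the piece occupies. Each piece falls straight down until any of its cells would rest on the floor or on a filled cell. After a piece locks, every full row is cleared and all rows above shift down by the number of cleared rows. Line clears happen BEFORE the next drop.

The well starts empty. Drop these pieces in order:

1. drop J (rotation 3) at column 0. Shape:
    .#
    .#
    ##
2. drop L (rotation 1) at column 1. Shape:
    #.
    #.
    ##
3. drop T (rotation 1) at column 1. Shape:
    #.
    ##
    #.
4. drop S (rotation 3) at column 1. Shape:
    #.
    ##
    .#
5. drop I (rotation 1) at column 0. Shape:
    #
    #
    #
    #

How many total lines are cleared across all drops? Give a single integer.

Answer: 0

Derivation:
Drop 1: J rot3 at col 0 lands with bottom-row=0; cleared 0 line(s) (total 0); column heights now [1 3 0 0], max=3
Drop 2: L rot1 at col 1 lands with bottom-row=3; cleared 0 line(s) (total 0); column heights now [1 6 4 0], max=6
Drop 3: T rot1 at col 1 lands with bottom-row=6; cleared 0 line(s) (total 0); column heights now [1 9 8 0], max=9
Drop 4: S rot3 at col 1 lands with bottom-row=8; cleared 0 line(s) (total 0); column heights now [1 11 10 0], max=11
Drop 5: I rot1 at col 0 lands with bottom-row=1; cleared 0 line(s) (total 0); column heights now [5 11 10 0], max=11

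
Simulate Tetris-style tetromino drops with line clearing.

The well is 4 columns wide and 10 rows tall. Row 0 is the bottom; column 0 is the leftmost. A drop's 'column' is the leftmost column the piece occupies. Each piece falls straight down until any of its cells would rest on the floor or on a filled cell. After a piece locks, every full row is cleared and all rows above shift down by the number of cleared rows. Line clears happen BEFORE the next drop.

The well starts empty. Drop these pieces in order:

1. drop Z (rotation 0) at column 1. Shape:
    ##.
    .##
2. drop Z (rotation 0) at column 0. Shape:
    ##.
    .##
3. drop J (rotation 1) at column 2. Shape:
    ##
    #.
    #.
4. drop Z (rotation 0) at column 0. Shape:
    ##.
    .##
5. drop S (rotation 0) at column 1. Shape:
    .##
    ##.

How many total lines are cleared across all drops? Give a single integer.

Drop 1: Z rot0 at col 1 lands with bottom-row=0; cleared 0 line(s) (total 0); column heights now [0 2 2 1], max=2
Drop 2: Z rot0 at col 0 lands with bottom-row=2; cleared 0 line(s) (total 0); column heights now [4 4 3 1], max=4
Drop 3: J rot1 at col 2 lands with bottom-row=3; cleared 0 line(s) (total 0); column heights now [4 4 6 6], max=6
Drop 4: Z rot0 at col 0 lands with bottom-row=6; cleared 0 line(s) (total 0); column heights now [8 8 7 6], max=8
Drop 5: S rot0 at col 1 lands with bottom-row=8; cleared 0 line(s) (total 0); column heights now [8 9 10 10], max=10

Answer: 0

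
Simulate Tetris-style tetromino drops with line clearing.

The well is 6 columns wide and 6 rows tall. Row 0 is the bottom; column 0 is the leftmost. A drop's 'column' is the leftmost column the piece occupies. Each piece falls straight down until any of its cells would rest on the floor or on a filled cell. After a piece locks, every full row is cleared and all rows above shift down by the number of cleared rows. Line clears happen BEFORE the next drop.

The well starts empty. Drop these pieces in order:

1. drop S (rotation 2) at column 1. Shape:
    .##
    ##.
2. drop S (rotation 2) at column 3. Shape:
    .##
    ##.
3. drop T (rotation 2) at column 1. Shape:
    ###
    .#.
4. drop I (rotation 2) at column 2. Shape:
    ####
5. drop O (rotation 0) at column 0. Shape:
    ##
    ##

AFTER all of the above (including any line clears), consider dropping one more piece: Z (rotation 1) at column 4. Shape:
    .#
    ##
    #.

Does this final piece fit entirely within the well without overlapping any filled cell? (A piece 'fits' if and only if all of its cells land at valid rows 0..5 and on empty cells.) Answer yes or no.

Answer: no

Derivation:
Drop 1: S rot2 at col 1 lands with bottom-row=0; cleared 0 line(s) (total 0); column heights now [0 1 2 2 0 0], max=2
Drop 2: S rot2 at col 3 lands with bottom-row=2; cleared 0 line(s) (total 0); column heights now [0 1 2 3 4 4], max=4
Drop 3: T rot2 at col 1 lands with bottom-row=2; cleared 0 line(s) (total 0); column heights now [0 4 4 4 4 4], max=4
Drop 4: I rot2 at col 2 lands with bottom-row=4; cleared 0 line(s) (total 0); column heights now [0 4 5 5 5 5], max=5
Drop 5: O rot0 at col 0 lands with bottom-row=4; cleared 1 line(s) (total 1); column heights now [5 5 4 4 4 4], max=5
Test piece Z rot1 at col 4 (width 2): heights before test = [5 5 4 4 4 4]; fits = False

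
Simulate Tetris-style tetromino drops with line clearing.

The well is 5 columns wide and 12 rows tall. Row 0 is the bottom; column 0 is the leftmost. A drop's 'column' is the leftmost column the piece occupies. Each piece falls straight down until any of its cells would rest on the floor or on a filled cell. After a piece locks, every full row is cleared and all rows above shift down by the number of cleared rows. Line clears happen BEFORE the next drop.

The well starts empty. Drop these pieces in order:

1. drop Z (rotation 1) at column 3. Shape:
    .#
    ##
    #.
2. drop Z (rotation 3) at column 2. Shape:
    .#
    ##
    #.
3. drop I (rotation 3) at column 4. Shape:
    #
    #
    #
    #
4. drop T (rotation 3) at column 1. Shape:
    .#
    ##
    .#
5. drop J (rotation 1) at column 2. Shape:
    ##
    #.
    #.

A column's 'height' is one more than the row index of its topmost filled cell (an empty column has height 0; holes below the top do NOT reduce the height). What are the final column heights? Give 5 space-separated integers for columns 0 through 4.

Drop 1: Z rot1 at col 3 lands with bottom-row=0; cleared 0 line(s) (total 0); column heights now [0 0 0 2 3], max=3
Drop 2: Z rot3 at col 2 lands with bottom-row=1; cleared 0 line(s) (total 0); column heights now [0 0 3 4 3], max=4
Drop 3: I rot3 at col 4 lands with bottom-row=3; cleared 0 line(s) (total 0); column heights now [0 0 3 4 7], max=7
Drop 4: T rot3 at col 1 lands with bottom-row=3; cleared 0 line(s) (total 0); column heights now [0 5 6 4 7], max=7
Drop 5: J rot1 at col 2 lands with bottom-row=6; cleared 0 line(s) (total 0); column heights now [0 5 9 9 7], max=9

Answer: 0 5 9 9 7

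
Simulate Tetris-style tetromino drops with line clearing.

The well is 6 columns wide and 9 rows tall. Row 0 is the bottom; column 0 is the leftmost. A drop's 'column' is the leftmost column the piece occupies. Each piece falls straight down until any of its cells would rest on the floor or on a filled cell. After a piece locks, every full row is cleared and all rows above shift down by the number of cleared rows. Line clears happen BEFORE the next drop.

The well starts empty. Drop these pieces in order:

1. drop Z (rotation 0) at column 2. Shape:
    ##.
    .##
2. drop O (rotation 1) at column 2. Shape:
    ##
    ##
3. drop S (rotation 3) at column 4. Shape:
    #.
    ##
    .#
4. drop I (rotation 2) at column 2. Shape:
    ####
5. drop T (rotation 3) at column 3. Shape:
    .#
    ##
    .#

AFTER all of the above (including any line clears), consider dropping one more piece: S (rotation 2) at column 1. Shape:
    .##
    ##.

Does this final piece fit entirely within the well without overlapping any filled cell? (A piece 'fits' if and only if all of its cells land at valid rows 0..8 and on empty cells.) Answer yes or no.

Drop 1: Z rot0 at col 2 lands with bottom-row=0; cleared 0 line(s) (total 0); column heights now [0 0 2 2 1 0], max=2
Drop 2: O rot1 at col 2 lands with bottom-row=2; cleared 0 line(s) (total 0); column heights now [0 0 4 4 1 0], max=4
Drop 3: S rot3 at col 4 lands with bottom-row=0; cleared 0 line(s) (total 0); column heights now [0 0 4 4 3 2], max=4
Drop 4: I rot2 at col 2 lands with bottom-row=4; cleared 0 line(s) (total 0); column heights now [0 0 5 5 5 5], max=5
Drop 5: T rot3 at col 3 lands with bottom-row=5; cleared 0 line(s) (total 0); column heights now [0 0 5 7 8 5], max=8
Test piece S rot2 at col 1 (width 3): heights before test = [0 0 5 7 8 5]; fits = True

Answer: yes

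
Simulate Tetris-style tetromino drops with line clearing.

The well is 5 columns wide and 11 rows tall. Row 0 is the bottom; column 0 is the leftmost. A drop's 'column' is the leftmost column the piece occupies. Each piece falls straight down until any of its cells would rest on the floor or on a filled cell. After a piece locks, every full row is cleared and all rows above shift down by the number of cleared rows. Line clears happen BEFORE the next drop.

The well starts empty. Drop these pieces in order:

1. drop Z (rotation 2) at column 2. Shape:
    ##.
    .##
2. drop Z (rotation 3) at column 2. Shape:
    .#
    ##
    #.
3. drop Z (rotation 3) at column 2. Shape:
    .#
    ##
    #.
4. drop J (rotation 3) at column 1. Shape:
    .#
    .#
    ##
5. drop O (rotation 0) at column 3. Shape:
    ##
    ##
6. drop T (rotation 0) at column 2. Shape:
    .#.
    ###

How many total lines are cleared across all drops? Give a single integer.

Drop 1: Z rot2 at col 2 lands with bottom-row=0; cleared 0 line(s) (total 0); column heights now [0 0 2 2 1], max=2
Drop 2: Z rot3 at col 2 lands with bottom-row=2; cleared 0 line(s) (total 0); column heights now [0 0 4 5 1], max=5
Drop 3: Z rot3 at col 2 lands with bottom-row=4; cleared 0 line(s) (total 0); column heights now [0 0 6 7 1], max=7
Drop 4: J rot3 at col 1 lands with bottom-row=6; cleared 0 line(s) (total 0); column heights now [0 7 9 7 1], max=9
Drop 5: O rot0 at col 3 lands with bottom-row=7; cleared 0 line(s) (total 0); column heights now [0 7 9 9 9], max=9
Drop 6: T rot0 at col 2 lands with bottom-row=9; cleared 0 line(s) (total 0); column heights now [0 7 10 11 10], max=11

Answer: 0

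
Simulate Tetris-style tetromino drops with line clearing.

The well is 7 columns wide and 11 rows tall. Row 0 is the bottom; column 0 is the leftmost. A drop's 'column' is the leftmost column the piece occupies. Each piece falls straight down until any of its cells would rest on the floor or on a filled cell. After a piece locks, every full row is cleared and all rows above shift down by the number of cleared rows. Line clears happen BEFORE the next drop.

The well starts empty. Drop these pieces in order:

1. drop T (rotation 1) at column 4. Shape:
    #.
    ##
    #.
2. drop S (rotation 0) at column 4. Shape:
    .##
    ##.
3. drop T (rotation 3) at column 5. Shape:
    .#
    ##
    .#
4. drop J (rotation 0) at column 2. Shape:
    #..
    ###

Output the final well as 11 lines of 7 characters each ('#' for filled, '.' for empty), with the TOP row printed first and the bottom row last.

Answer: .......
.......
.......
......#
.....##
..#...#
..#####
....##.
....#..
....##.
....#..

Derivation:
Drop 1: T rot1 at col 4 lands with bottom-row=0; cleared 0 line(s) (total 0); column heights now [0 0 0 0 3 2 0], max=3
Drop 2: S rot0 at col 4 lands with bottom-row=3; cleared 0 line(s) (total 0); column heights now [0 0 0 0 4 5 5], max=5
Drop 3: T rot3 at col 5 lands with bottom-row=5; cleared 0 line(s) (total 0); column heights now [0 0 0 0 4 7 8], max=8
Drop 4: J rot0 at col 2 lands with bottom-row=4; cleared 0 line(s) (total 0); column heights now [0 0 6 5 5 7 8], max=8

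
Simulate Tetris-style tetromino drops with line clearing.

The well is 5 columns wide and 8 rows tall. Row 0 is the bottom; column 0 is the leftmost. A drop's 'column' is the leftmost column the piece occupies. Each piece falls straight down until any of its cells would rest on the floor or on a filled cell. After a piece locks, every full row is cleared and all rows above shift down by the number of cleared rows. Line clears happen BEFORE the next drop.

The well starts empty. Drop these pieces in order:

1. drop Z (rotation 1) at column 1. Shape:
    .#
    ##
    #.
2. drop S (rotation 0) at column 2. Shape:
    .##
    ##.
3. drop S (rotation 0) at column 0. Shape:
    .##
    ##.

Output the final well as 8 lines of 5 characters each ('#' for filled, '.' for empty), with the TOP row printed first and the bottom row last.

Answer: .....
.....
.....
.####
####.
..#..
.##..
.#...

Derivation:
Drop 1: Z rot1 at col 1 lands with bottom-row=0; cleared 0 line(s) (total 0); column heights now [0 2 3 0 0], max=3
Drop 2: S rot0 at col 2 lands with bottom-row=3; cleared 0 line(s) (total 0); column heights now [0 2 4 5 5], max=5
Drop 3: S rot0 at col 0 lands with bottom-row=3; cleared 0 line(s) (total 0); column heights now [4 5 5 5 5], max=5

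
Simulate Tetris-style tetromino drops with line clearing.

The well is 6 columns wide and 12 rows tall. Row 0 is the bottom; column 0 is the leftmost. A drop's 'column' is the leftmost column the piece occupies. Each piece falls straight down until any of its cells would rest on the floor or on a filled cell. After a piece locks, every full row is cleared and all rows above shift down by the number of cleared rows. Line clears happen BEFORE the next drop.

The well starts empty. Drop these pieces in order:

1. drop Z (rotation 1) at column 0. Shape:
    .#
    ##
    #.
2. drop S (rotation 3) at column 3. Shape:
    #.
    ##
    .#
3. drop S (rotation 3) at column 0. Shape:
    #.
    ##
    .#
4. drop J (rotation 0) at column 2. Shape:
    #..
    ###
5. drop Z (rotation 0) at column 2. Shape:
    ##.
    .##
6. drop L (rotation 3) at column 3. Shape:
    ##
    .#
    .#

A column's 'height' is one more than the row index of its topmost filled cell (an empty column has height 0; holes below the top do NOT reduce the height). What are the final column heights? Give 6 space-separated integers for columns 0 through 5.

Answer: 6 5 6 8 8 0

Derivation:
Drop 1: Z rot1 at col 0 lands with bottom-row=0; cleared 0 line(s) (total 0); column heights now [2 3 0 0 0 0], max=3
Drop 2: S rot3 at col 3 lands with bottom-row=0; cleared 0 line(s) (total 0); column heights now [2 3 0 3 2 0], max=3
Drop 3: S rot3 at col 0 lands with bottom-row=3; cleared 0 line(s) (total 0); column heights now [6 5 0 3 2 0], max=6
Drop 4: J rot0 at col 2 lands with bottom-row=3; cleared 0 line(s) (total 0); column heights now [6 5 5 4 4 0], max=6
Drop 5: Z rot0 at col 2 lands with bottom-row=4; cleared 0 line(s) (total 0); column heights now [6 5 6 6 5 0], max=6
Drop 6: L rot3 at col 3 lands with bottom-row=5; cleared 0 line(s) (total 0); column heights now [6 5 6 8 8 0], max=8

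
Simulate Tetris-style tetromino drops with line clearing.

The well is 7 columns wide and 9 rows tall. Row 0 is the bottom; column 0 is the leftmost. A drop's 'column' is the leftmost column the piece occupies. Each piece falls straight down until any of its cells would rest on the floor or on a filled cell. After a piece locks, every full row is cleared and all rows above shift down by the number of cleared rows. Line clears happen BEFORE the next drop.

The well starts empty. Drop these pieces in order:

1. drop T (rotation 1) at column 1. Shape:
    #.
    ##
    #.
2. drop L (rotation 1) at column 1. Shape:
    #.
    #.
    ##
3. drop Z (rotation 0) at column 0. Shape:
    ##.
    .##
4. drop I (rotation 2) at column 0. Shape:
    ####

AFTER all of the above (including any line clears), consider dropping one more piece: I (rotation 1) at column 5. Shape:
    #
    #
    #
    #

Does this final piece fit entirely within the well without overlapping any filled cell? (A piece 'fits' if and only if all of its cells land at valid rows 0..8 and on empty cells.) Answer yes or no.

Drop 1: T rot1 at col 1 lands with bottom-row=0; cleared 0 line(s) (total 0); column heights now [0 3 2 0 0 0 0], max=3
Drop 2: L rot1 at col 1 lands with bottom-row=3; cleared 0 line(s) (total 0); column heights now [0 6 4 0 0 0 0], max=6
Drop 3: Z rot0 at col 0 lands with bottom-row=6; cleared 0 line(s) (total 0); column heights now [8 8 7 0 0 0 0], max=8
Drop 4: I rot2 at col 0 lands with bottom-row=8; cleared 0 line(s) (total 0); column heights now [9 9 9 9 0 0 0], max=9
Test piece I rot1 at col 5 (width 1): heights before test = [9 9 9 9 0 0 0]; fits = True

Answer: yes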